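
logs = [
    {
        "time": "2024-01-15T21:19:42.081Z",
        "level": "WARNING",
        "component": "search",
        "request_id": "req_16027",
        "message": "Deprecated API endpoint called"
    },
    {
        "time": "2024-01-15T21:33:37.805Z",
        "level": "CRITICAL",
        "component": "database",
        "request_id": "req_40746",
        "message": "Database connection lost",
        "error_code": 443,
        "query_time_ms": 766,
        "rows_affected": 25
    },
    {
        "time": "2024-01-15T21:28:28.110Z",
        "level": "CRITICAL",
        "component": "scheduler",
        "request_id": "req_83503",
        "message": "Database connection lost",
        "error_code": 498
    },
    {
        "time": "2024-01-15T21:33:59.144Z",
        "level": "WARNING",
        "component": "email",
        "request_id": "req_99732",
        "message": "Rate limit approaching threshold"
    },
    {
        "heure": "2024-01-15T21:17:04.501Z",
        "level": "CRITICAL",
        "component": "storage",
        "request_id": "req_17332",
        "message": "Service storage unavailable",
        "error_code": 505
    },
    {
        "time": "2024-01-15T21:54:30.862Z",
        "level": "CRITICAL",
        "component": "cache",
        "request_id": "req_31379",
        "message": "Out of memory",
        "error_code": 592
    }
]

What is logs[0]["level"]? "WARNING"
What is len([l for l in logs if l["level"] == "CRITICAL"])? 4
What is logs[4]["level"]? "CRITICAL"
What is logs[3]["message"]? "Rate limit approaching threshold"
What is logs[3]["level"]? "WARNING"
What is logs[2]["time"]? "2024-01-15T21:28:28.110Z"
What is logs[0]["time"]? "2024-01-15T21:19:42.081Z"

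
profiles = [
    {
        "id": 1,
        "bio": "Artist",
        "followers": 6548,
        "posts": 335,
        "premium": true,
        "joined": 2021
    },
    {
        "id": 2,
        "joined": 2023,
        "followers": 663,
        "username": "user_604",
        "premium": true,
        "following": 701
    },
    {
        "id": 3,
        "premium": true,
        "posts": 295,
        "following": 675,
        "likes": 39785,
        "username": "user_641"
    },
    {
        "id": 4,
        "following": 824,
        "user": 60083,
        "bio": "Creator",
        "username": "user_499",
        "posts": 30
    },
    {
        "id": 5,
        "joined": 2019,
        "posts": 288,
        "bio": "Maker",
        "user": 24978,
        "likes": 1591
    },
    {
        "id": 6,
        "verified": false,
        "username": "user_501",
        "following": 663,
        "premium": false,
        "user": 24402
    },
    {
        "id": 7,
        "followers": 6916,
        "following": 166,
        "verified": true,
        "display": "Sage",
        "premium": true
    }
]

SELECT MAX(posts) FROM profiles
335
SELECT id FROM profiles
[1, 2, 3, 4, 5, 6, 7]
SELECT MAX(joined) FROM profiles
2023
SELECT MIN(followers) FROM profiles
663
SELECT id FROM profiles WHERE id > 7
[]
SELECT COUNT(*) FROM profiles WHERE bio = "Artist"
1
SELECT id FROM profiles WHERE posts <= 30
[4]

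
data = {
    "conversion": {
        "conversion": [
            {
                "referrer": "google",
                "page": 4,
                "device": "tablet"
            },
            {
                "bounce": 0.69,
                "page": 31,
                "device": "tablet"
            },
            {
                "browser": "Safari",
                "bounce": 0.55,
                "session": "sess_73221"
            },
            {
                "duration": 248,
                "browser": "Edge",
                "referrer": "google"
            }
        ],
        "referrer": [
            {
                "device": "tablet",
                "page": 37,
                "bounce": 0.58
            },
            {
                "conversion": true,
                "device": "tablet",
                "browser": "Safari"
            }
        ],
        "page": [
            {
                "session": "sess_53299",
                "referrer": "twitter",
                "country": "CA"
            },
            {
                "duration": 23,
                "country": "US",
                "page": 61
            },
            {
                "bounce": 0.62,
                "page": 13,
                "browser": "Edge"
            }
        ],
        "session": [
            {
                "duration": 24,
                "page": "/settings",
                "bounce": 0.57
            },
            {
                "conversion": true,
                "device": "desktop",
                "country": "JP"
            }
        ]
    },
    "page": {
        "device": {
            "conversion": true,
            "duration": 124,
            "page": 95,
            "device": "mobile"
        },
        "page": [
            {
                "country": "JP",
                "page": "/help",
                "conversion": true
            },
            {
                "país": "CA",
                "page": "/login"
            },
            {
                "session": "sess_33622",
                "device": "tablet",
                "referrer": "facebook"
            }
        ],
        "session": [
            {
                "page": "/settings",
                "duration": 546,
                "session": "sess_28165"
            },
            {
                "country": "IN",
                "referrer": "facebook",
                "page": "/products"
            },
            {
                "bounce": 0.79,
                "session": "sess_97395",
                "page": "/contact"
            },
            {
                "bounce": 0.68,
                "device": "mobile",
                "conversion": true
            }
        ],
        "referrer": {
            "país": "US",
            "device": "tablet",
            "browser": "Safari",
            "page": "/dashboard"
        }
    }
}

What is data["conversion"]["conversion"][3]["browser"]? "Edge"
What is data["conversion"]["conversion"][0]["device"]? "tablet"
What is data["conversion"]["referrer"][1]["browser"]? "Safari"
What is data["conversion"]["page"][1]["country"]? "US"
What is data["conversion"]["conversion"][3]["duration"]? 248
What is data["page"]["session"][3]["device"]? "mobile"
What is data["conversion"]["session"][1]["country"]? "JP"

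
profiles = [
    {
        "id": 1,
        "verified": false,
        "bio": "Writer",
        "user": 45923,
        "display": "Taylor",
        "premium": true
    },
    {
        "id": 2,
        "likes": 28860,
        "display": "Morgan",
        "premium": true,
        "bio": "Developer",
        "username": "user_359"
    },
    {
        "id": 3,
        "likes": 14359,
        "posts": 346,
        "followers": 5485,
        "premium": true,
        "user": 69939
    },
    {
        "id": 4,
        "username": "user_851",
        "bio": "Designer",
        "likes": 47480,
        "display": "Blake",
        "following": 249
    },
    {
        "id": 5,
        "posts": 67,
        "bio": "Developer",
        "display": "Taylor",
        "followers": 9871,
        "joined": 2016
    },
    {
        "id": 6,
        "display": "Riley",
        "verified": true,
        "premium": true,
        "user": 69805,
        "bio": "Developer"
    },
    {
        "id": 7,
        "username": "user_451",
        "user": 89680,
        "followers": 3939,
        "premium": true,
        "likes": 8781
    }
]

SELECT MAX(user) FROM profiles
89680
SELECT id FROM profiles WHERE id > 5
[6, 7]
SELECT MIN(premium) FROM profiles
True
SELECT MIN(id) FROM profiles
1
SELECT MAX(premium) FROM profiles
True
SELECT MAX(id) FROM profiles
7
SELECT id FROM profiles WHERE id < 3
[1, 2]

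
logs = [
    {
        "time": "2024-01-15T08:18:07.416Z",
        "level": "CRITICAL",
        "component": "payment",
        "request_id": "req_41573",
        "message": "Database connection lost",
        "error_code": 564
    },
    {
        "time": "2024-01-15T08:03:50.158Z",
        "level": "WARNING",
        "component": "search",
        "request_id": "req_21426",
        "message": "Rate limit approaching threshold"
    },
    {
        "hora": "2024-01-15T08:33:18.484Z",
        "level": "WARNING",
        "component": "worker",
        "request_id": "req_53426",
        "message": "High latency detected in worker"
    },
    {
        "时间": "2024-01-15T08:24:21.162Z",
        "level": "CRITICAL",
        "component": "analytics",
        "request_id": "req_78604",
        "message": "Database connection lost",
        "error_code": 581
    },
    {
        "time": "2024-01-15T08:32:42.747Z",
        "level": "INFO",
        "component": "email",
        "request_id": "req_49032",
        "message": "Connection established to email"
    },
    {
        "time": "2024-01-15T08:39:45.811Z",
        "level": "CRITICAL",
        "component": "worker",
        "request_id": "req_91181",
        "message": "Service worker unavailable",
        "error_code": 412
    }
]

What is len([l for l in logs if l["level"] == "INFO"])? 1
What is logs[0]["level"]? "CRITICAL"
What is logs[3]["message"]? "Database connection lost"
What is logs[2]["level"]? "WARNING"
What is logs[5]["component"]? "worker"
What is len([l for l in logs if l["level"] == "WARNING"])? 2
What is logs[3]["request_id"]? "req_78604"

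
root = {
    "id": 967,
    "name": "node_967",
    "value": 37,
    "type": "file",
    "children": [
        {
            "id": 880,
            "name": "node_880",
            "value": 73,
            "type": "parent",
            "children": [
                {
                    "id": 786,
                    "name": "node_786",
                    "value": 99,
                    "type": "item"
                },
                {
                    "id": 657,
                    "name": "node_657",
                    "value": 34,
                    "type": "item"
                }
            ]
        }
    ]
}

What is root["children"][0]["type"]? "parent"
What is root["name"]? "node_967"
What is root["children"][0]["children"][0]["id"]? 786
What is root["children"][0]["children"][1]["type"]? "item"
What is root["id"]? 967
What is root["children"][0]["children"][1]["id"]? 657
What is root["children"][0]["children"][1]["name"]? "node_657"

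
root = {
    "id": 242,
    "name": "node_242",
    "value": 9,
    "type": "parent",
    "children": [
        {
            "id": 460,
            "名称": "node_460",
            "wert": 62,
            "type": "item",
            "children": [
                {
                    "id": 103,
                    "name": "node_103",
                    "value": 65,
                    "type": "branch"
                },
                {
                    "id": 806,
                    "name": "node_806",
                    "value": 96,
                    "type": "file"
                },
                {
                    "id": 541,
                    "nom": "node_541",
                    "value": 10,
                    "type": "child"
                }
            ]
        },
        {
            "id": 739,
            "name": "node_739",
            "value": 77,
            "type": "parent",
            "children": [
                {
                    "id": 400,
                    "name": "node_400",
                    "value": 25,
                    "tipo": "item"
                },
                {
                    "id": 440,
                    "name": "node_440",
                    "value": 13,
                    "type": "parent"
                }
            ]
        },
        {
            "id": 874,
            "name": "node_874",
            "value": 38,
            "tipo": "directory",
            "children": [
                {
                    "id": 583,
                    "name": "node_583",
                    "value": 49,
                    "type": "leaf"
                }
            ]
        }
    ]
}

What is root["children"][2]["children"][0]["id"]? 583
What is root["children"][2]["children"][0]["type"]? "leaf"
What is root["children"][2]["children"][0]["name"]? "node_583"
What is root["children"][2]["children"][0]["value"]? 49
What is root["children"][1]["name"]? "node_739"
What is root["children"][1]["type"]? "parent"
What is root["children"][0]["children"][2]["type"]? "child"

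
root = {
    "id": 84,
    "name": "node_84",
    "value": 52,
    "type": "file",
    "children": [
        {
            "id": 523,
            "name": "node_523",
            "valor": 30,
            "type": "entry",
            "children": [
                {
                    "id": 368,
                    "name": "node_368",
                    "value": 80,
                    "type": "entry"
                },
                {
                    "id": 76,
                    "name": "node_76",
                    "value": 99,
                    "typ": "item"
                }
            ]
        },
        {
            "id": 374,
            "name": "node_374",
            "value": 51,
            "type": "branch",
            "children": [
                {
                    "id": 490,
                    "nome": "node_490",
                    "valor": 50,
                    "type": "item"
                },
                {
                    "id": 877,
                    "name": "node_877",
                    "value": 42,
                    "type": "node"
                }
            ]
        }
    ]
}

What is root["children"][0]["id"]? 523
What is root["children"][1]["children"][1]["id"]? 877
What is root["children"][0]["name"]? "node_523"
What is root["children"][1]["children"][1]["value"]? 42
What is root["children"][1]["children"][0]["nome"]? "node_490"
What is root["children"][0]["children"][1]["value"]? 99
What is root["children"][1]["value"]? 51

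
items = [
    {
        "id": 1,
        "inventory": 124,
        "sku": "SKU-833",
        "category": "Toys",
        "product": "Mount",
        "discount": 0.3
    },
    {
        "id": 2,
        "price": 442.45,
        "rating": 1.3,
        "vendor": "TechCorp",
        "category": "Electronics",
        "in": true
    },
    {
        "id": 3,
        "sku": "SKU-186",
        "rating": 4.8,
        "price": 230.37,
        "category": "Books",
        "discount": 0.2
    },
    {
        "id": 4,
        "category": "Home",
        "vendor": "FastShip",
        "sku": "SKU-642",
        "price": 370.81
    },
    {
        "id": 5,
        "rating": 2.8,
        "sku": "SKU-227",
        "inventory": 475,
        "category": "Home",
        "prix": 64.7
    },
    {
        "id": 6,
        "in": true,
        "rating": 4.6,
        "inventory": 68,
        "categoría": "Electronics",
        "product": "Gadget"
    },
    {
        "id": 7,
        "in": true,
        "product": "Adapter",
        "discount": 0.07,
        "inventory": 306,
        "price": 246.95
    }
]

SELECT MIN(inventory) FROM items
68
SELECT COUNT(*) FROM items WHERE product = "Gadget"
1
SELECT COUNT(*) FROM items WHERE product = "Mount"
1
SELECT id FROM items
[1, 2, 3, 4, 5, 6, 7]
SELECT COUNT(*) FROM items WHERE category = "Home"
2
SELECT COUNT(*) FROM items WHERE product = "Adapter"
1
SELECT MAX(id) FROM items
7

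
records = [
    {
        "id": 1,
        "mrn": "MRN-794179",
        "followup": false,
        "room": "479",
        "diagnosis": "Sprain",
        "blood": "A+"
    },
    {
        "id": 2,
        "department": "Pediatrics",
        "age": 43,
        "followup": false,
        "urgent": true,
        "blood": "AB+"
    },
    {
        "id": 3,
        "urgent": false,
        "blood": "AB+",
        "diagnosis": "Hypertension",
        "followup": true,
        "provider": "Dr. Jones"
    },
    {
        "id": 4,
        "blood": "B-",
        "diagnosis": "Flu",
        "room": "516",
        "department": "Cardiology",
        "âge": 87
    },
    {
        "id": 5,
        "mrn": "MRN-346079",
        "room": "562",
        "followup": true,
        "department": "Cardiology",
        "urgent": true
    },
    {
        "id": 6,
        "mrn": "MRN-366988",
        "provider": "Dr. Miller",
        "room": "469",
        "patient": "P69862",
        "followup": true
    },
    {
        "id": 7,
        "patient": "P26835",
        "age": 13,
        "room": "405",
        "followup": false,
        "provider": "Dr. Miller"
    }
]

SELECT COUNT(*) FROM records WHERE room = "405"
1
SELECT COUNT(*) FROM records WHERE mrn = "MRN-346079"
1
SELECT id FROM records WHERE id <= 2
[1, 2]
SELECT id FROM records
[1, 2, 3, 4, 5, 6, 7]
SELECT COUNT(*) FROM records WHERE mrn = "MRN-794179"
1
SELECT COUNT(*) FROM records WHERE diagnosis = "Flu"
1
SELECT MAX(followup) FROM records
True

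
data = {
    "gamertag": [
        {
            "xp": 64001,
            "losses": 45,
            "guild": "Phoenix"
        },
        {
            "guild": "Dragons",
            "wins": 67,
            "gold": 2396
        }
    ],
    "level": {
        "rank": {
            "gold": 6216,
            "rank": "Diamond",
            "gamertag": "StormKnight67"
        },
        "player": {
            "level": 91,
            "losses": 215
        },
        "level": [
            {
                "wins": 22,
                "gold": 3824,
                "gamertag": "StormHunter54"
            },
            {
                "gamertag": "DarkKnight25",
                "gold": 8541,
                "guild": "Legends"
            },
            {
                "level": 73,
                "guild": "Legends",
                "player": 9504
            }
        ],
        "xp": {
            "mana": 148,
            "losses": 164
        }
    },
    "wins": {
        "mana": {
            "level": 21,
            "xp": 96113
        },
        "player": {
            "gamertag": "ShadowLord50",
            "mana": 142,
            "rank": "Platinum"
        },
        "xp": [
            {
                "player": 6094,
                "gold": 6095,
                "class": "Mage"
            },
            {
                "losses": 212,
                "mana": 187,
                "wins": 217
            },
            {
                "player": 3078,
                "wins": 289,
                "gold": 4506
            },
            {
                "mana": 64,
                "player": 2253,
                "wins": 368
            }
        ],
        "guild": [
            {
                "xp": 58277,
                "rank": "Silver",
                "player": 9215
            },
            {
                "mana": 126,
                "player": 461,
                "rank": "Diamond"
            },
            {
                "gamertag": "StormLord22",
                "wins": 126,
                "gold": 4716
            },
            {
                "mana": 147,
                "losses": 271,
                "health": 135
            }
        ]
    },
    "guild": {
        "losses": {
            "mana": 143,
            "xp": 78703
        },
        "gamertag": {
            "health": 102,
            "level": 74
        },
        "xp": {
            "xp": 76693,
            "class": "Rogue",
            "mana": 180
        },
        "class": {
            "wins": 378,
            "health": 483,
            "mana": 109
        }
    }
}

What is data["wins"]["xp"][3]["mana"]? 64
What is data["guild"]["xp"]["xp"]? 76693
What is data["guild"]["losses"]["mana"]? 143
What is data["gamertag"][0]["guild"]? "Phoenix"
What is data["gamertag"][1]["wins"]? 67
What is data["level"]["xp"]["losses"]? 164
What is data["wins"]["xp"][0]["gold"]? 6095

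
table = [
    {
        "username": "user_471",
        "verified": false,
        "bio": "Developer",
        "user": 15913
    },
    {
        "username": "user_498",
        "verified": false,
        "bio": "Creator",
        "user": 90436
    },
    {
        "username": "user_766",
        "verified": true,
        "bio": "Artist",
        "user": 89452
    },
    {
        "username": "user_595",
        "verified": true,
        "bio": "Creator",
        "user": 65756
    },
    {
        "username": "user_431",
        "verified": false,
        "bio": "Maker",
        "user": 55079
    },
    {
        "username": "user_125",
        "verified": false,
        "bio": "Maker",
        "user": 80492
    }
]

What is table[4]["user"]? 55079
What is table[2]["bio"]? "Artist"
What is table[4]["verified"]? False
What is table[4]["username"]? "user_431"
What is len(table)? 6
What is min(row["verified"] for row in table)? False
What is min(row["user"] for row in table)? 15913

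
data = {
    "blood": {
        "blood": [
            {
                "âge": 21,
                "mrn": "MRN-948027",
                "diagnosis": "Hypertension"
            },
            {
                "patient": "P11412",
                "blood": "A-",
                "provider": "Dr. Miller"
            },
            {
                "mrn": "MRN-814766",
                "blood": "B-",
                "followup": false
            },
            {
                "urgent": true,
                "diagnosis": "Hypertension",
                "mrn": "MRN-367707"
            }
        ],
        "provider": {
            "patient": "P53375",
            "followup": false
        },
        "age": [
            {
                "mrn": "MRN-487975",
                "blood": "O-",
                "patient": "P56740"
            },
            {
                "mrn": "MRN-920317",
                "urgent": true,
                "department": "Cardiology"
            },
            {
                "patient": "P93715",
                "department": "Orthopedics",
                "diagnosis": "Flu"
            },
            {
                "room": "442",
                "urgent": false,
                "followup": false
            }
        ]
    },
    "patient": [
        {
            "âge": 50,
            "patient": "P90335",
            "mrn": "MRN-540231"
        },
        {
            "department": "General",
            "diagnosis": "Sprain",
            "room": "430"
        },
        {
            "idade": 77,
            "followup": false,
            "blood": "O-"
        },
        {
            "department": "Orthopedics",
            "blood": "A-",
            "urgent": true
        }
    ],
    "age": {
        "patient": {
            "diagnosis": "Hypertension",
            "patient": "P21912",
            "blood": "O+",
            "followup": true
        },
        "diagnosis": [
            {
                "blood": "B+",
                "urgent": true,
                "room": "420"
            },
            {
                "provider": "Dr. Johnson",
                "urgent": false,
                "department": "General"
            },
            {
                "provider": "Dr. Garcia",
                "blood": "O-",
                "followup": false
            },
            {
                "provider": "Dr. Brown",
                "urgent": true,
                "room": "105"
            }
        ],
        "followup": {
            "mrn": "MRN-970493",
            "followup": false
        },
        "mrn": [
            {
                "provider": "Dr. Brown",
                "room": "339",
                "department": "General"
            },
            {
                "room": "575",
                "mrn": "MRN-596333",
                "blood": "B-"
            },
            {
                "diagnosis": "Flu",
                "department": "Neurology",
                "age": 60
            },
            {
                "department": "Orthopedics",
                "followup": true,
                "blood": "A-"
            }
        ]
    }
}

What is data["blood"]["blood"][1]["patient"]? "P11412"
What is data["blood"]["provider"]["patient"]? "P53375"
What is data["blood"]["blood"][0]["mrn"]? "MRN-948027"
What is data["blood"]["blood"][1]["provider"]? "Dr. Miller"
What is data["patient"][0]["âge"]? 50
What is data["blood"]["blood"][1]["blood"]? "A-"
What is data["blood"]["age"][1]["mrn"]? "MRN-920317"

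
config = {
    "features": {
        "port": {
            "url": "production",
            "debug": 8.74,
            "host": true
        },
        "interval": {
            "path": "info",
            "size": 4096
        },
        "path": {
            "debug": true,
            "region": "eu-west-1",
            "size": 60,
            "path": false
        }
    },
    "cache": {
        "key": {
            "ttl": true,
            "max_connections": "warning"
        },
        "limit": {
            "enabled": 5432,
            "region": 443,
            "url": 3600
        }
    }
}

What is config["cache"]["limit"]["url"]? 3600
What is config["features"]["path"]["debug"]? True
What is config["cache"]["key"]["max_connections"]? "warning"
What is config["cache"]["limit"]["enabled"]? 5432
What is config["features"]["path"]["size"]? 60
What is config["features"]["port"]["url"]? "production"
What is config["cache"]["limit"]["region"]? 443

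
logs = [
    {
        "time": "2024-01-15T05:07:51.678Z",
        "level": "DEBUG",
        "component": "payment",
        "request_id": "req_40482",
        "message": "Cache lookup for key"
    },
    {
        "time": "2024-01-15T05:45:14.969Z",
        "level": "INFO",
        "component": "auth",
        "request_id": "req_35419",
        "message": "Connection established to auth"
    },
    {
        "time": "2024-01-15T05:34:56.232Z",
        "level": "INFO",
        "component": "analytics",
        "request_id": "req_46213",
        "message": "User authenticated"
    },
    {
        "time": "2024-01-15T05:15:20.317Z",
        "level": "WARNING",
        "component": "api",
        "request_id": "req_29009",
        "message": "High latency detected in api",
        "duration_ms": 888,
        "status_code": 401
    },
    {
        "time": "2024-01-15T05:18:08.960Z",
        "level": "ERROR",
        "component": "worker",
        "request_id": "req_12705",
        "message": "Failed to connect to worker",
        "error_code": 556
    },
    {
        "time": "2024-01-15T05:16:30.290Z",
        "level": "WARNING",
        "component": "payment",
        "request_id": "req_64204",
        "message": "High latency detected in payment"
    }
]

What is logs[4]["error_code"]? 556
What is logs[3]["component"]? "api"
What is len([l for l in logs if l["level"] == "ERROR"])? 1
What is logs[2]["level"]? "INFO"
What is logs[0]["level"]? "DEBUG"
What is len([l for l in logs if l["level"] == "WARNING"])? 2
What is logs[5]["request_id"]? "req_64204"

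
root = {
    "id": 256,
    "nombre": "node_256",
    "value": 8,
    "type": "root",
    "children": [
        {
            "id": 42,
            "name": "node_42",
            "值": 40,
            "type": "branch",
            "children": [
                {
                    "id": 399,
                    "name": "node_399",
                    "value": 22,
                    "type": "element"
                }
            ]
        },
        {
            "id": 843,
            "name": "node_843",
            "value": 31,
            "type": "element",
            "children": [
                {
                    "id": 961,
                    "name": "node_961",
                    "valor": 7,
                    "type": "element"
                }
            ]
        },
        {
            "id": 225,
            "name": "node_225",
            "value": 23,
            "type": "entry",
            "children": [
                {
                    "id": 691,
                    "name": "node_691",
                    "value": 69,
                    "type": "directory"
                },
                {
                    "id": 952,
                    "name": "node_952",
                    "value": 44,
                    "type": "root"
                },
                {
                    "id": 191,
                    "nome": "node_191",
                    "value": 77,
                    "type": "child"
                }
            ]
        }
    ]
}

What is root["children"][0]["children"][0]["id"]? 399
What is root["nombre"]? "node_256"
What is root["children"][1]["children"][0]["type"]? "element"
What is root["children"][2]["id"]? 225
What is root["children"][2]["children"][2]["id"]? 191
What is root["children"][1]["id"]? 843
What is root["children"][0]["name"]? "node_42"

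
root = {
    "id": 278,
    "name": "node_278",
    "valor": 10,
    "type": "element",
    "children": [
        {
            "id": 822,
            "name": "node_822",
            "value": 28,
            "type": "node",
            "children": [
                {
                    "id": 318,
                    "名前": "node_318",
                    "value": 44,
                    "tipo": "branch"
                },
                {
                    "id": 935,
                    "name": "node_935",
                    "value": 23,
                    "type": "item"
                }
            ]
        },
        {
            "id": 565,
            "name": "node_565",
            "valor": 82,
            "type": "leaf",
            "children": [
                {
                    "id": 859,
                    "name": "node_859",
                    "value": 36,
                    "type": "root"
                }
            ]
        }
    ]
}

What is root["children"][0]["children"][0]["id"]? 318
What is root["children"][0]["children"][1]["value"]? 23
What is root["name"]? "node_278"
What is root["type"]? "element"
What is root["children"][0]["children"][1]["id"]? 935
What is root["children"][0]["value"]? 28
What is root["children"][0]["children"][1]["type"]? "item"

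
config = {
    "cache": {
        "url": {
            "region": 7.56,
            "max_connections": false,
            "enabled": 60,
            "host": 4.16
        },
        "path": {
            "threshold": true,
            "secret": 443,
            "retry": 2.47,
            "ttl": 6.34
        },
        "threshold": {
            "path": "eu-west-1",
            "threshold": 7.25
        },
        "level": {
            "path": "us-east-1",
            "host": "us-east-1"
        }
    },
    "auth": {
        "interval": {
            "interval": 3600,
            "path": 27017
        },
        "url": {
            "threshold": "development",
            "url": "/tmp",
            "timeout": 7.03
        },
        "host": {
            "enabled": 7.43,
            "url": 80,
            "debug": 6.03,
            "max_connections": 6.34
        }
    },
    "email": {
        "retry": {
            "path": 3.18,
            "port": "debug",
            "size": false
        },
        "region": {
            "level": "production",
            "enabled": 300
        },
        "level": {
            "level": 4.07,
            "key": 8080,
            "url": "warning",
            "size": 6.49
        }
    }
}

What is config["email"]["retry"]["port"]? "debug"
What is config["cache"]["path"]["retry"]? 2.47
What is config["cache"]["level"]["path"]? "us-east-1"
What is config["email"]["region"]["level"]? "production"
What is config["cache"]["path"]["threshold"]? True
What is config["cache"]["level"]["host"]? "us-east-1"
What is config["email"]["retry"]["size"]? False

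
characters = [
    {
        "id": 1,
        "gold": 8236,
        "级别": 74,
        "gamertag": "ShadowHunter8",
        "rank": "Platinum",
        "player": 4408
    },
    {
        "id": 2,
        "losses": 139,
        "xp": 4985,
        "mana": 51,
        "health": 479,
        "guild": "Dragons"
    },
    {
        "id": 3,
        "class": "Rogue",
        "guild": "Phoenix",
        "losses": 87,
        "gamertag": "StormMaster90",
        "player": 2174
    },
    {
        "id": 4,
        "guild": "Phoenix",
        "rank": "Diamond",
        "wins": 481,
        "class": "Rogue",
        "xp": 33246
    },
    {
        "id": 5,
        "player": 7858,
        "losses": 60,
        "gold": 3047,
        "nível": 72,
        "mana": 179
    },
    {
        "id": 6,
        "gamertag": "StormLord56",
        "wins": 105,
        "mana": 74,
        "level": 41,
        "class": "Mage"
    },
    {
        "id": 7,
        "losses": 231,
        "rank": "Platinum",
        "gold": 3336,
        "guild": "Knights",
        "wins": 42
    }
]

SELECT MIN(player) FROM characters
2174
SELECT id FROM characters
[1, 2, 3, 4, 5, 6, 7]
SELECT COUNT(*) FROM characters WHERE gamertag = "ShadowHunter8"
1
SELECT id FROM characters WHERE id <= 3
[1, 2, 3]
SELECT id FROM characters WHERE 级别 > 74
[]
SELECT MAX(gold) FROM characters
8236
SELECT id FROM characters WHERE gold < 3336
[5]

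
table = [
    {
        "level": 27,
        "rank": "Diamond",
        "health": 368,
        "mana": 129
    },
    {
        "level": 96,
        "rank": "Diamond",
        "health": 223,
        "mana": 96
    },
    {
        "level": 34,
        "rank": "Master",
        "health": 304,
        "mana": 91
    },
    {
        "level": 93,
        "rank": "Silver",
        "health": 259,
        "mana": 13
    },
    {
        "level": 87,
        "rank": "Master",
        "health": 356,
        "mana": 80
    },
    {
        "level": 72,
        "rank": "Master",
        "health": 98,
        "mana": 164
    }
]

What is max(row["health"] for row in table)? 368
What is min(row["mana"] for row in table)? 13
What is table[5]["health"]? 98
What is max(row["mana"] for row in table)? 164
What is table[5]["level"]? 72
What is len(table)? 6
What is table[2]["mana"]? 91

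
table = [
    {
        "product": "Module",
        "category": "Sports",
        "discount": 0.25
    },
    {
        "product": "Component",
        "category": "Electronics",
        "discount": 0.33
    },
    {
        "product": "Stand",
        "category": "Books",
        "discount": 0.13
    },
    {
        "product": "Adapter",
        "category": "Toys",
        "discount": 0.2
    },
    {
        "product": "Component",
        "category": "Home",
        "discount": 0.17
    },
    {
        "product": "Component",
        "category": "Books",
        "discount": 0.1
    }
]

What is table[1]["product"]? "Component"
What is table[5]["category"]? "Books"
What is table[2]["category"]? "Books"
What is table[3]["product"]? "Adapter"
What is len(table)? 6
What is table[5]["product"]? "Component"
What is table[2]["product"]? "Stand"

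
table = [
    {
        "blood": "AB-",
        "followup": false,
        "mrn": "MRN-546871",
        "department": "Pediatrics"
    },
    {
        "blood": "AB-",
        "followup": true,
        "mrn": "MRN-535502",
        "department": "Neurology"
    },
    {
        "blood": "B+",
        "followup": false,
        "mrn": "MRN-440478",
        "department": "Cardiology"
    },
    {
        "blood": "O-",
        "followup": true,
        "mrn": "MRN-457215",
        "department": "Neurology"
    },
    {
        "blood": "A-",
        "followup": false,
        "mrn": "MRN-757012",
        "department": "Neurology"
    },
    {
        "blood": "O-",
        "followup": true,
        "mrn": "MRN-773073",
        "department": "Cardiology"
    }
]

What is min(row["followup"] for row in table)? False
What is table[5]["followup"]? True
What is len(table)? 6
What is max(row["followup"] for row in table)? True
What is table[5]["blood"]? "O-"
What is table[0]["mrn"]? "MRN-546871"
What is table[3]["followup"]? True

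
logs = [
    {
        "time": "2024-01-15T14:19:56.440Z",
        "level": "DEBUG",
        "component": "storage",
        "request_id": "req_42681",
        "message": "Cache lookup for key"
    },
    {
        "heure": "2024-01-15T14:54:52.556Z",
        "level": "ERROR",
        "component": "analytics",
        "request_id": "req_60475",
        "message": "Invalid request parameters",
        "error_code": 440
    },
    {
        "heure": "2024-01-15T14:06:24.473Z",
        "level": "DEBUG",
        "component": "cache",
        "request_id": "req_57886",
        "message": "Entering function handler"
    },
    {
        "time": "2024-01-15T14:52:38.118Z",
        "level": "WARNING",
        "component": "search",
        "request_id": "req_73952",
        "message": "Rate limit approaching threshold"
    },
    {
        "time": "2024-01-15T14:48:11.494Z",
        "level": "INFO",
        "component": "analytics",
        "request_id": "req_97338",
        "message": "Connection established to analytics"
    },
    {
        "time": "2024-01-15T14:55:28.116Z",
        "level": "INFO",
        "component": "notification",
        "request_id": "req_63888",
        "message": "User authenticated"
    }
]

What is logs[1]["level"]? "ERROR"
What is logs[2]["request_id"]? "req_57886"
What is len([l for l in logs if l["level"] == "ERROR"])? 1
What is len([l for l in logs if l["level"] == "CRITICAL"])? 0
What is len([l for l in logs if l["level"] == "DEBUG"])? 2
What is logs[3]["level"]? "WARNING"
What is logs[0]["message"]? "Cache lookup for key"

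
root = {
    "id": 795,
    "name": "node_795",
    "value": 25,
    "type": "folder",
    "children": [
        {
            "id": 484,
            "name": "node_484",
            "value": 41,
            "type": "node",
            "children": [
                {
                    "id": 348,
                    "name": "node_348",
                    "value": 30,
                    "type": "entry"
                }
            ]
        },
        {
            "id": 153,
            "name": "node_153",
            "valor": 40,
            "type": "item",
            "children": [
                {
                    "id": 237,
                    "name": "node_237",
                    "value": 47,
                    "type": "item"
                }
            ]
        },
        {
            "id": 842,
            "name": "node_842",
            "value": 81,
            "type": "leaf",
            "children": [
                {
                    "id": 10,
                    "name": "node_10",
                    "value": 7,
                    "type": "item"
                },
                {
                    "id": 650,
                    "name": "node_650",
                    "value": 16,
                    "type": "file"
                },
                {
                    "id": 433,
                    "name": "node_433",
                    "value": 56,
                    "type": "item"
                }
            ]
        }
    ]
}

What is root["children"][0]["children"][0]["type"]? "entry"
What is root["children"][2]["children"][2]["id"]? 433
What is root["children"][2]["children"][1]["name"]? "node_650"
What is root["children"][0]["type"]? "node"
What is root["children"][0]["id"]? 484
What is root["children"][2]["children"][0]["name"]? "node_10"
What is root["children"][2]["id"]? 842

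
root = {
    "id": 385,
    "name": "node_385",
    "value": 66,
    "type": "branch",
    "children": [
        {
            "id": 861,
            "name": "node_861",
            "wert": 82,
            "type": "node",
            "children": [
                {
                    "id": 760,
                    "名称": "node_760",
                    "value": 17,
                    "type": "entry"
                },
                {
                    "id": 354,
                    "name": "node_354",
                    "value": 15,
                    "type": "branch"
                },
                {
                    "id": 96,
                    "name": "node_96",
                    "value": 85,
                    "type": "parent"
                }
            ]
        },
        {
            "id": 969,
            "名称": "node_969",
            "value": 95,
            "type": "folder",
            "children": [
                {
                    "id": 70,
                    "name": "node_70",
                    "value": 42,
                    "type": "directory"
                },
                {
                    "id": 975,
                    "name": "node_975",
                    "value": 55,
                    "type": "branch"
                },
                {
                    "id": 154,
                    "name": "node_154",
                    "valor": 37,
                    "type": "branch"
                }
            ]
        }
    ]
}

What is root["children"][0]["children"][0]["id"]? 760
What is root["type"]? "branch"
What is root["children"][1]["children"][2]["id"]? 154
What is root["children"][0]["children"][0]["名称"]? "node_760"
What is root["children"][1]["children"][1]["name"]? "node_975"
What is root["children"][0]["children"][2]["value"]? 85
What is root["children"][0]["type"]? "node"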